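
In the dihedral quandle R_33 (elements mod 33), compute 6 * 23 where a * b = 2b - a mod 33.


6 * 23 = 2*23 - 6 mod 33
= 46 - 6 mod 33
= 40 mod 33 = 7

7


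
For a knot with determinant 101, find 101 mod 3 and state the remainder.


Step 1: A knot is p-colorable if and only if p divides its determinant.
Step 2: Compute 101 mod 3.
101 = 33 * 3 + 2
Step 3: 101 mod 3 = 2
Step 4: The knot is 3-colorable: no

2


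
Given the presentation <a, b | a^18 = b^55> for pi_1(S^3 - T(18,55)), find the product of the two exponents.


The relation is a^18 = b^55.
Product of exponents = 18 * 55
= 990

990


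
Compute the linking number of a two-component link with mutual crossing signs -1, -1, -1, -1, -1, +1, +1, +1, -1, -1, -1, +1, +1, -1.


Step 1: Count positive crossings: 5
Step 2: Count negative crossings: 9
Step 3: Sum of signs = 5 - 9 = -4
Step 4: Linking number = sum/2 = -4/2 = -2

-2


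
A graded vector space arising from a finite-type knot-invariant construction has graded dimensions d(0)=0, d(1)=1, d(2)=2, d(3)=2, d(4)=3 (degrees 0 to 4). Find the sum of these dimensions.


Total dimension = d(0) + d(1) + ... + d(4)
= 0 + 1 + 2 + 2 + 3
= 8

8


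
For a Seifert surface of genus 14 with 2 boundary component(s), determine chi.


chi = 2 - 2g - b
= 2 - 2*14 - 2
= 2 - 28 - 2 = -28

-28


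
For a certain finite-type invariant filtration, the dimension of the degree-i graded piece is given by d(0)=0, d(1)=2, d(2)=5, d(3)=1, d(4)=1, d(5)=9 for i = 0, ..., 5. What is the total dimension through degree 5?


Total dimension = d(0) + d(1) + ... + d(5)
= 0 + 2 + 5 + 1 + 1 + 9
= 18

18


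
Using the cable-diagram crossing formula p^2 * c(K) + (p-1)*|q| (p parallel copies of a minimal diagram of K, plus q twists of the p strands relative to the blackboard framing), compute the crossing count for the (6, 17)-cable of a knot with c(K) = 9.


Step 1: Each of the c(K) crossings of the companion diagram becomes p*p = p^2 crossings among the p parallel strands, and each of the |q| twists s_1 s_2 ... s_(p-1) adds (p-1) crossings.
  Crossings = p^2 * c(K) + (p-1)*|q|
Step 2: = 6^2 * 9 + (6-1)*17
Step 3: = 36*9 + 5*17
Step 4: = 324 + 85 = 409

409


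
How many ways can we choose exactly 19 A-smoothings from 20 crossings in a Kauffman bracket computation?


We choose which 19 of 20 crossings get A-smoothings.
C(20, 19) = 20! / (19! * 1!)
= 20

20


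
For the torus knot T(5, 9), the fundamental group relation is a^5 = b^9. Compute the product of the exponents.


The relation is a^5 = b^9.
Product of exponents = 5 * 9
= 45

45


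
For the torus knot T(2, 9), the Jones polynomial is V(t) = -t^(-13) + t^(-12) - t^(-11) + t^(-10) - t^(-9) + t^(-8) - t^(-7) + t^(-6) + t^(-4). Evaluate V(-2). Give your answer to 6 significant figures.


Substituting t = -2 into V(t) = -t^(-13) + t^(-12) - t^(-11) + t^(-10) - t^(-9) + t^(-8) - t^(-7) + t^(-6) + t^(-4):
  (-)t^(-13) = 0.00012207
  (+)t^(-12) = 0.000244141
  (-)t^(-11) = 0.000488281
  (+)t^(-10) = 0.000976562
  (-)t^(-9) = 0.00195312
  (+)t^(-8) = 0.00390625
  (-)t^(-7) = 0.0078125
  (+)t^(-6) = 0.015625
  (+)t^(-4) = 0.0625
Sum = (0.00012207) + (0.000244141) + (0.000488281) + (0.000976562) + (0.00195312) + (0.00390625) + (0.0078125) + (0.015625) + (0.0625)
= 0.09362792969
Rounded to 6 significant figures: 0.0936279

0.0936279


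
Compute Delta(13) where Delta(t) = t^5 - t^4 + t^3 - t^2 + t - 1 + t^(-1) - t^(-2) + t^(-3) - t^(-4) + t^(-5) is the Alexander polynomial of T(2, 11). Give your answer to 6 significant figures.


Substituting t = 13 into Delta(t) = t^5 - t^4 + t^3 - t^2 + t - 1 + t^(-1) - t^(-2) + t^(-3) - t^(-4) + t^(-5):
Term values: (371293) + (-28561) + (2197) + (-169) + (13) + (-1) + (0.0769231) + (-0.00591716) + (0.000455166) + (-3.50128e-05) + (2.69329e-06)
Sum = 344772.0714
Rounded to 6 significant figures: 344772

344772


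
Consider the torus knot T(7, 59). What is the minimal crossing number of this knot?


For a torus knot T(p, q) with gcd(p,q)=1,
the crossing number is min(p*(q-1), q*(p-1)).
p*(q-1) = 7*58 = 406
q*(p-1) = 59*6 = 354
min(406, 354) = 354

354


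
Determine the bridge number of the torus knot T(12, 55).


The bridge number of T(p,q) is min(p,q).
min(12, 55) = 12

12


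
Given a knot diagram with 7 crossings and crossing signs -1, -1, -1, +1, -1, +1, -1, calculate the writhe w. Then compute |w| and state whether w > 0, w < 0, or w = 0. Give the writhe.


Step 1: Count positive crossings (+1).
Positive crossings: 2
Step 2: Count negative crossings (-1).
Negative crossings: 5
Step 3: Writhe = (positive) - (negative)
w = 2 - 5 = -3
Step 4: |w| = 3, and w is negative

-3


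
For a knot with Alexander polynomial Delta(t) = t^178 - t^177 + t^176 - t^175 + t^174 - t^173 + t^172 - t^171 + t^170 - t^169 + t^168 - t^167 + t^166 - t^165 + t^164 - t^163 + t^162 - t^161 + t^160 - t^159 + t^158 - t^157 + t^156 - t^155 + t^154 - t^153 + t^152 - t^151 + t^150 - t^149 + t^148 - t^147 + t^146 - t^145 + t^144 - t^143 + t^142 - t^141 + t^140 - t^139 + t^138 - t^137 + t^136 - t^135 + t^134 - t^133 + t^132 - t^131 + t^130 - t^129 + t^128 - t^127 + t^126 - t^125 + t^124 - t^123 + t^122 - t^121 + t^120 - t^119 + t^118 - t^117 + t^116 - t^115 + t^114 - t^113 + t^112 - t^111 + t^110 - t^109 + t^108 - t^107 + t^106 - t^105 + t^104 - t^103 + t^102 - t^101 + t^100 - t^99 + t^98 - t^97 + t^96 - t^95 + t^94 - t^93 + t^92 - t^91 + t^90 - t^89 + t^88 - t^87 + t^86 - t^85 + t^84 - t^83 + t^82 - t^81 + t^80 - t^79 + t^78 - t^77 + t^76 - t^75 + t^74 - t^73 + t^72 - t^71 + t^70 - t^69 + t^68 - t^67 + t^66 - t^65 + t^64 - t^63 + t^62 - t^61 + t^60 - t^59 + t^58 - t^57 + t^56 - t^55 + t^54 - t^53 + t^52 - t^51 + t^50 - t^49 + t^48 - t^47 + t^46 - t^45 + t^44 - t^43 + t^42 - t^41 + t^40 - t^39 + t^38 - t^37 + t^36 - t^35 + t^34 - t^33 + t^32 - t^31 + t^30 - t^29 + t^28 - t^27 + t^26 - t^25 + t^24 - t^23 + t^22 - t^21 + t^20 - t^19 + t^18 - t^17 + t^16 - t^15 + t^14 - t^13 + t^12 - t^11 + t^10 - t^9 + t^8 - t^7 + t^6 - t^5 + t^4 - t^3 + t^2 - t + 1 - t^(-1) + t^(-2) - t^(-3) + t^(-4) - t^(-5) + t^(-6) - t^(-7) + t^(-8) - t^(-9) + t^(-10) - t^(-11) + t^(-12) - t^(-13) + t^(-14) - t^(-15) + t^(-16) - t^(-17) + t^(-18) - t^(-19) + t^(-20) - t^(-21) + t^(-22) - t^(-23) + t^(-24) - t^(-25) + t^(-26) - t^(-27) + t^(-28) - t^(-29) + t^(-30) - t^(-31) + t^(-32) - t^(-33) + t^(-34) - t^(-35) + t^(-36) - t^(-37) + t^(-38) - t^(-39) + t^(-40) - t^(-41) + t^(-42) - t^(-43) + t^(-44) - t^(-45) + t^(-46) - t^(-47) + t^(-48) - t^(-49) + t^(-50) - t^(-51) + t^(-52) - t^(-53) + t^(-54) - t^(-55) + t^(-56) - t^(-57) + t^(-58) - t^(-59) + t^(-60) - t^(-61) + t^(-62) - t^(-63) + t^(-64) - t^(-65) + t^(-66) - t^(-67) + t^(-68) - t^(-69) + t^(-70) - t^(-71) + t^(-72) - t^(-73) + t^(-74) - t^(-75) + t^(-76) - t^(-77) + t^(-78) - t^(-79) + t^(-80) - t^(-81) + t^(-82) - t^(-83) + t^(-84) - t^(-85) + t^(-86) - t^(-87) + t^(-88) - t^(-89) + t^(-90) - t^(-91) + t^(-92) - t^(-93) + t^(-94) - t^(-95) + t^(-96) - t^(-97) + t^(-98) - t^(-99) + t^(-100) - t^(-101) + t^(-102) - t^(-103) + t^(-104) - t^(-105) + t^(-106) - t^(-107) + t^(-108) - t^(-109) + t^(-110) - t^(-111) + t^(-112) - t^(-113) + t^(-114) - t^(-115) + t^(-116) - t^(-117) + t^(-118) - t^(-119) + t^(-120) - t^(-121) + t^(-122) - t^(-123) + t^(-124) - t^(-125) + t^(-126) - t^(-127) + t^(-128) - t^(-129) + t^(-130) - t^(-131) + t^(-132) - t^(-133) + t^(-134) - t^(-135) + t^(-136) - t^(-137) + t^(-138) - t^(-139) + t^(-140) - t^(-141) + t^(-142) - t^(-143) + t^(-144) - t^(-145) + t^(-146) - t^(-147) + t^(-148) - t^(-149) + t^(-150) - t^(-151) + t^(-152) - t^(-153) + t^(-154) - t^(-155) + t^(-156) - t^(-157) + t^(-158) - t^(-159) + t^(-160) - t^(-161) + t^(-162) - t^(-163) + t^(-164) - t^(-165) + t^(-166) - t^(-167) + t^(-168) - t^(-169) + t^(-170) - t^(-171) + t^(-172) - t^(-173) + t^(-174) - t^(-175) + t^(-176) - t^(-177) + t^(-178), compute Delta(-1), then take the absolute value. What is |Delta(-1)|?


Step 1: The polynomial has 357 terms with alternating signs, exponents from 178 down to -178.
Step 2: Substitute t = -1. The i-th term has coefficient (-1)^i and exponent (m-i),
  so its value is (-1)^i * (-1)^(m-i) = (-1)^m = 1 for every i.
Step 3: All 357 terms equal 1, so Delta(-1) = 357 * (1) = 357
Step 4: |Delta(-1)| = 357

357


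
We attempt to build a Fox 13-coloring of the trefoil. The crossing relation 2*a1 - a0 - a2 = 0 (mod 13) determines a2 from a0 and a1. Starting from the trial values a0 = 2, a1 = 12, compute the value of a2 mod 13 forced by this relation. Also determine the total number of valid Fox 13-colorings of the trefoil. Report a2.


Step 1: Apply the given crossing relation 2*a1 - a0 - a2 = 0 (mod 13).
  a2 = 2*a1 - a0 mod 13
  a2 = 2*12 - 2 mod 13
  a2 = 24 - 2 mod 13
  a2 = 22 mod 13 = 9
Step 2: The trefoil has determinant 3.
  Number of Fox p-colorings (p prime) is p^2 if p = 3, else p.
  Since 13 does not divide 3, only trivial (constant) colorings exist.
  (So the trial a0 = 2, a1 = 12 with a0 != a1 does NOT extend to a valid coloring of the whole trefoil: the other two crossing relations require 3*(a1 - a0) = 0 (mod 13), which fails.)
  Total colorings = 13
Step 3: a2 = 9, total Fox 13-colorings = 13

9


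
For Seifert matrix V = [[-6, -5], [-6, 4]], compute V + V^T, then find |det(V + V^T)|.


Step 1: Form V + V^T where V = [[-6, -5], [-6, 4]]
  V^T = [[-6, -6], [-5, 4]]
  V + V^T = [[-12, -11], [-11, 8]]
Step 2: det(V + V^T) = (-12)*8 - (-11)*(-11)
  = -96 - 121 = -217
Step 3: Knot determinant = |det(V + V^T)| = |-217| = 217

217


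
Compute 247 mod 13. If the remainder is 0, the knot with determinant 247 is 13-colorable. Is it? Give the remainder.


Step 1: A knot is p-colorable if and only if p divides its determinant.
Step 2: Compute 247 mod 13.
247 = 19 * 13 + 0
Step 3: 247 mod 13 = 0
Step 4: The knot is 13-colorable: yes

0


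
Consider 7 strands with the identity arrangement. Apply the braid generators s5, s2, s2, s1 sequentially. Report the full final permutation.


Starting with identity [1, 2, 3, 4, 5, 6, 7].
Apply generators in sequence:
  After s5: [1, 2, 3, 4, 6, 5, 7]
  After s2: [1, 3, 2, 4, 6, 5, 7]
  After s2: [1, 2, 3, 4, 6, 5, 7]
  After s1: [2, 1, 3, 4, 6, 5, 7]
Final permutation: [2, 1, 3, 4, 6, 5, 7]

[2, 1, 3, 4, 6, 5, 7]


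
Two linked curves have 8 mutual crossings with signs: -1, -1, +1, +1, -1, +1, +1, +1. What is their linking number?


Step 1: Count positive crossings: 5
Step 2: Count negative crossings: 3
Step 3: Sum of signs = 5 - 3 = 2
Step 4: Linking number = sum/2 = 2/2 = 1

1


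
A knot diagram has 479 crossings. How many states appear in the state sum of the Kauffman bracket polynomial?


Each crossing contributes 2 choices (A-smoothing or B-smoothing).
Total states = 2^479 = 1560874275157996115690798614896583152874299071332485575429578479812685869409882810060153051531745985579913465560703311447723987839644142653145088

1560874275157996115690798614896583152874299071332485575429578479812685869409882810060153051531745985579913465560703311447723987839644142653145088


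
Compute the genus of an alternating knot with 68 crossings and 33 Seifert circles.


For alternating knots, g = (c - s + 1)/2.
= (68 - 33 + 1)/2
= 36/2 = 18

18


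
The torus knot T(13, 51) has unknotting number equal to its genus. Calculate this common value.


For a torus knot T(p,q), both the unknotting number and genus equal (p-1)(q-1)/2.
= (13-1)(51-1)/2
= 12*50/2
= 600/2 = 300

300


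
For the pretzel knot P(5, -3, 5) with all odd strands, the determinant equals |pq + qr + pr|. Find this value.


Step 1: Compute pq + qr + pr.
pq = 5*(-3) = -15
qr = (-3)*5 = -15
pr = 5*5 = 25
pq + qr + pr = -15 + (-15) + 25 = -5
Step 2: Take absolute value.
det(P(5,-3,5)) = |-5| = 5

5


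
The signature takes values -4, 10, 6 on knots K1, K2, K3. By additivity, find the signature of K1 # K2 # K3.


The signature is additive under connected sum.
signature(K1 # K2 # K3) = (-4) + (10) + (6)
= 12

12


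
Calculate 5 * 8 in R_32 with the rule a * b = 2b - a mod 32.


5 * 8 = 2*8 - 5 mod 32
= 16 - 5 mod 32
= 11 mod 32 = 11

11


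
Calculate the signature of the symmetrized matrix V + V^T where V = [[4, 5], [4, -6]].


Step 1: V + V^T = [[8, 9], [9, -12]]
Step 2: trace = -4, det = -177
Step 3: Discriminant = (-4)^2 - 4*(-177) = 724
Step 4: Eigenvalues: 11.4536, -15.4536
Step 5: Signature = (# positive eigenvalues) - (# negative eigenvalues) = 0

0


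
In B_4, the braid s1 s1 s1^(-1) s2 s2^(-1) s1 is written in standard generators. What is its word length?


The word length counts the number of generators (including inverses).
Listing each generator: s1, s1, s1^(-1), s2, s2^(-1), s1
There are 6 generators in this braid word.

6


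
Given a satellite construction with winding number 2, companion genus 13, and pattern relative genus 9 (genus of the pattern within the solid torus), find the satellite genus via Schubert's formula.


Schubert: g(satellite) = g_rel(pattern) + |winding| * g(companion),
where g_rel(pattern) is the genus of the pattern relative to the solid torus.
= 9 + 2 * 13
= 9 + 26 = 35

35


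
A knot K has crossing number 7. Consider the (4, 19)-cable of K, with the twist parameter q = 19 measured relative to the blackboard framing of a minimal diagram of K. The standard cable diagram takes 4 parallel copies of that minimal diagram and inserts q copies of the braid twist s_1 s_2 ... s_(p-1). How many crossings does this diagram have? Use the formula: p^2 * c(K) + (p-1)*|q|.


Step 1: Each of the c(K) crossings of the companion diagram becomes p*p = p^2 crossings among the p parallel strands, and each of the |q| twists s_1 s_2 ... s_(p-1) adds (p-1) crossings.
  Crossings = p^2 * c(K) + (p-1)*|q|
Step 2: = 4^2 * 7 + (4-1)*19
Step 3: = 16*7 + 3*19
Step 4: = 112 + 57 = 169

169


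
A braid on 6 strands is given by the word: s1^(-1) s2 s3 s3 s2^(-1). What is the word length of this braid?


The word length counts the number of generators (including inverses).
Listing each generator: s1^(-1), s2, s3, s3, s2^(-1)
There are 5 generators in this braid word.

5


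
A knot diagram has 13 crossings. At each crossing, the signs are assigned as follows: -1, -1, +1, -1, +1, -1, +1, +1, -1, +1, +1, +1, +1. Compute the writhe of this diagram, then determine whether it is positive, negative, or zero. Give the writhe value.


Step 1: Count positive crossings (+1).
Positive crossings: 8
Step 2: Count negative crossings (-1).
Negative crossings: 5
Step 3: Writhe = (positive) - (negative)
w = 8 - 5 = 3
Step 4: |w| = 3, and w is positive

3


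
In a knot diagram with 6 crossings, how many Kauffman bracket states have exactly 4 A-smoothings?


We choose which 4 of 6 crossings get A-smoothings.
C(6, 4) = 6! / (4! * 2!)
= 15

15


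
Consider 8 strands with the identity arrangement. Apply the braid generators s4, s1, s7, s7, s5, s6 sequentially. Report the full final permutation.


Starting with identity [1, 2, 3, 4, 5, 6, 7, 8].
Apply generators in sequence:
  After s4: [1, 2, 3, 5, 4, 6, 7, 8]
  After s1: [2, 1, 3, 5, 4, 6, 7, 8]
  After s7: [2, 1, 3, 5, 4, 6, 8, 7]
  After s7: [2, 1, 3, 5, 4, 6, 7, 8]
  After s5: [2, 1, 3, 5, 6, 4, 7, 8]
  After s6: [2, 1, 3, 5, 6, 7, 4, 8]
Final permutation: [2, 1, 3, 5, 6, 7, 4, 8]

[2, 1, 3, 5, 6, 7, 4, 8]


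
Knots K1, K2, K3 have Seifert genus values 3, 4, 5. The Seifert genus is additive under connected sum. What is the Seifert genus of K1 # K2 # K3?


The Seifert genus is additive under connected sum.
Seifert genus(K1 # K2 # K3) = (3) + (4) + (5)
= 12

12


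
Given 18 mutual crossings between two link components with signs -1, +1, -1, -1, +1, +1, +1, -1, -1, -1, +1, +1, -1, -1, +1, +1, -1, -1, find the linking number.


Step 1: Count positive crossings: 8
Step 2: Count negative crossings: 10
Step 3: Sum of signs = 8 - 10 = -2
Step 4: Linking number = sum/2 = -2/2 = -1

-1


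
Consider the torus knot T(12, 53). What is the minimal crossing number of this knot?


For a torus knot T(p, q) with gcd(p,q)=1,
the crossing number is min(p*(q-1), q*(p-1)).
p*(q-1) = 12*52 = 624
q*(p-1) = 53*11 = 583
min(624, 583) = 583

583


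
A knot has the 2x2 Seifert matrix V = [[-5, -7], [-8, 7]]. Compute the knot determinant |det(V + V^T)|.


Step 1: Form V + V^T where V = [[-5, -7], [-8, 7]]
  V^T = [[-5, -8], [-7, 7]]
  V + V^T = [[-10, -15], [-15, 14]]
Step 2: det(V + V^T) = (-10)*14 - (-15)*(-15)
  = -140 - 225 = -365
Step 3: Knot determinant = |det(V + V^T)| = |-365| = 365

365


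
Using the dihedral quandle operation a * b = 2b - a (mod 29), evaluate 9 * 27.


9 * 27 = 2*27 - 9 mod 29
= 54 - 9 mod 29
= 45 mod 29 = 16

16


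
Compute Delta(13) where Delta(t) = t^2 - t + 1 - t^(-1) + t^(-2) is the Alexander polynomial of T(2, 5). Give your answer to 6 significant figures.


Substituting t = 13 into Delta(t) = t^2 - t + 1 - t^(-1) + t^(-2):
Term values: (169) + (-13) + (1) + (-0.0769231) + (0.00591716)
Sum = 156.9289941
Rounded to 6 significant figures: 156.929

156.929


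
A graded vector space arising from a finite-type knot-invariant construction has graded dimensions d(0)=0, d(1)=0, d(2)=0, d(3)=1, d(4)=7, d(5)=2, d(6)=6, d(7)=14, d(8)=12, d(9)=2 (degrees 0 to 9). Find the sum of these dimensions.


Total dimension = d(0) + d(1) + ... + d(9)
= 0 + 0 + 0 + 1 + 7 + 2 + 6 + 14 + 12 + 2
= 44

44


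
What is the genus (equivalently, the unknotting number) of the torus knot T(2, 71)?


For a torus knot T(p,q), both the unknotting number and genus equal (p-1)(q-1)/2.
= (2-1)(71-1)/2
= 1*70/2
= 70/2 = 35

35


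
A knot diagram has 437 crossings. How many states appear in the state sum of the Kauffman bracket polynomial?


Each crossing contributes 2 choices (A-smoothing or B-smoothing).
Total states = 2^437 = 354901720847464302026037015570314714039863945648104521621821386318671527399120079749116723981329865996466075003059657194108692201472

354901720847464302026037015570314714039863945648104521621821386318671527399120079749116723981329865996466075003059657194108692201472


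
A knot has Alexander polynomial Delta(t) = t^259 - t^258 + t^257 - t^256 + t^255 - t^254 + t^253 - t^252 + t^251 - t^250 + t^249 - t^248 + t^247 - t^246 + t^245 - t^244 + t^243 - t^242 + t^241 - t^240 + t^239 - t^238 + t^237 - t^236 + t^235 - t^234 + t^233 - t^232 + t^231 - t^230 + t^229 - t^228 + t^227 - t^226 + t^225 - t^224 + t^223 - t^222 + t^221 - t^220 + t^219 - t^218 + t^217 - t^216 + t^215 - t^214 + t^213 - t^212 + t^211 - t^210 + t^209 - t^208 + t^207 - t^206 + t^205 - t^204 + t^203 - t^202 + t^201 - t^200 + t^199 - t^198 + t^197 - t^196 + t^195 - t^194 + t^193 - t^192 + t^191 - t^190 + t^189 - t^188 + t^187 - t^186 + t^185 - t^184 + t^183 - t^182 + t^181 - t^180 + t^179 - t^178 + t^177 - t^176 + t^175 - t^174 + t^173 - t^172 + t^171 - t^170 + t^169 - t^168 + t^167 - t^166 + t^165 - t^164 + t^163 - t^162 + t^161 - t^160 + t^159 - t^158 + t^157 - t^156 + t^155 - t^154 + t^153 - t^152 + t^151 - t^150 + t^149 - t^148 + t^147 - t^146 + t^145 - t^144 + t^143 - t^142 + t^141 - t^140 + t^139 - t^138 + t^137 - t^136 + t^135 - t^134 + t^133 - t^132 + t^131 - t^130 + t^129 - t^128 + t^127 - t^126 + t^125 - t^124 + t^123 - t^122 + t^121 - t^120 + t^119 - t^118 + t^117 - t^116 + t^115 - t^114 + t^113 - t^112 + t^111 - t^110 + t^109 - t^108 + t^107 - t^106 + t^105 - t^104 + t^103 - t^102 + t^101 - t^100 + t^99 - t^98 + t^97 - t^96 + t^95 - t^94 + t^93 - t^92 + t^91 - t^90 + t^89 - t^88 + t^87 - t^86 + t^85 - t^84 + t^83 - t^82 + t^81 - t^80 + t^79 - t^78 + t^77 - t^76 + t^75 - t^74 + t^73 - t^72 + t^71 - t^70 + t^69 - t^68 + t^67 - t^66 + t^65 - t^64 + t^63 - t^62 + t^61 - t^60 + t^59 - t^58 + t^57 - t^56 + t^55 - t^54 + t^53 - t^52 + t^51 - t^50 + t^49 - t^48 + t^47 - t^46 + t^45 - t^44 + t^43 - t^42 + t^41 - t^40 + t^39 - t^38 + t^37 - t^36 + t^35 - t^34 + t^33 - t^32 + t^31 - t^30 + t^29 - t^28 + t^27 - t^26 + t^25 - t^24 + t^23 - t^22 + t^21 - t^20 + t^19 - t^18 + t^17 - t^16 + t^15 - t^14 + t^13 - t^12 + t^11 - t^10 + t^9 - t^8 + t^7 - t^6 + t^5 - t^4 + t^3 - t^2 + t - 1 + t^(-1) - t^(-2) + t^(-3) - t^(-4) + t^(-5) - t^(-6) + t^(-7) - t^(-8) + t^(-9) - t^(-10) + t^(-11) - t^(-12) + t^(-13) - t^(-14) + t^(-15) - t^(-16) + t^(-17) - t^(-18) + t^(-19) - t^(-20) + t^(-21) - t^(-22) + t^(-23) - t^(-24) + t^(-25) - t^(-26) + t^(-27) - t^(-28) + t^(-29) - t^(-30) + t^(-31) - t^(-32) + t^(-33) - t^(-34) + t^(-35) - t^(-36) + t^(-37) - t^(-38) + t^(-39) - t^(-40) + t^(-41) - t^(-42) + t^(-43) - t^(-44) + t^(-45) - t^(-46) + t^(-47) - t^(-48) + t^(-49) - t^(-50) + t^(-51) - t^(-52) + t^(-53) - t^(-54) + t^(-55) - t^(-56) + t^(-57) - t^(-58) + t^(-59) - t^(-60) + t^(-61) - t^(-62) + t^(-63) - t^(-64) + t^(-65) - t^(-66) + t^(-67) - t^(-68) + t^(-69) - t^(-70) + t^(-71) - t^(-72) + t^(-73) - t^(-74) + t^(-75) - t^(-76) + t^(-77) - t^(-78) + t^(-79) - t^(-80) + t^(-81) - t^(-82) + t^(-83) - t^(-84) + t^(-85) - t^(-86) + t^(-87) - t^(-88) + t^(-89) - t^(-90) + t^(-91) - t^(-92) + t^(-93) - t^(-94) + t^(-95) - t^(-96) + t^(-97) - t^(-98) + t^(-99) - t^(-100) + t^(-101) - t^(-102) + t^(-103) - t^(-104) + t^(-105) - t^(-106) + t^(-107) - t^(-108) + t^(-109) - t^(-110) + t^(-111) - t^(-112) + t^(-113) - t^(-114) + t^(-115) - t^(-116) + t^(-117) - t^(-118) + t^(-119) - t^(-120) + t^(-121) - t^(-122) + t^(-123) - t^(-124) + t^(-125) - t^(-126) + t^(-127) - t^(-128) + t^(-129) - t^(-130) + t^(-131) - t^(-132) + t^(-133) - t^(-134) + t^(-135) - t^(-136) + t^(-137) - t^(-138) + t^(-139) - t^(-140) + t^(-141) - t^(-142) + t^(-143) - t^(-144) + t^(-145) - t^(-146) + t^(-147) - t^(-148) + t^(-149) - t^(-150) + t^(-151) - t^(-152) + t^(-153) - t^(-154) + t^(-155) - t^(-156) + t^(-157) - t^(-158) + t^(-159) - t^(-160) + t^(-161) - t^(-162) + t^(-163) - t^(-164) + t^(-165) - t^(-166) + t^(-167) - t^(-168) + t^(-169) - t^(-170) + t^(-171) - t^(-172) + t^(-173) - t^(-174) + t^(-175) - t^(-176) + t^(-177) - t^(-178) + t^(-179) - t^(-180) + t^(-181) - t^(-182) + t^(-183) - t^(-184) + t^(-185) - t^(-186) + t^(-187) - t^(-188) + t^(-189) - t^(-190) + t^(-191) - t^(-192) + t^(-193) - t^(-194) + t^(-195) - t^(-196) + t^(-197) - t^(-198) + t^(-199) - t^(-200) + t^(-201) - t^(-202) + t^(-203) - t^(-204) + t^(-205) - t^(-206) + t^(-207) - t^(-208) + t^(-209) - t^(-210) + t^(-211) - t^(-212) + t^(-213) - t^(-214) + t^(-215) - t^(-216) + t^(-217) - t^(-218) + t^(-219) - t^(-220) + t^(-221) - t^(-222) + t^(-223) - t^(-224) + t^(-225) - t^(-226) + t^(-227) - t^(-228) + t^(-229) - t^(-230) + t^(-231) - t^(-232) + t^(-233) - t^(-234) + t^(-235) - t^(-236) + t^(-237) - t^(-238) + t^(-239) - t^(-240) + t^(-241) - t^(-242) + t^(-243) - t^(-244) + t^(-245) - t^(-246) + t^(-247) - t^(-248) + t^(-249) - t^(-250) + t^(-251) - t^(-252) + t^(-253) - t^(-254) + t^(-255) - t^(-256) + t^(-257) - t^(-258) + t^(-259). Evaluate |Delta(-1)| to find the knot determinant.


Step 1: The polynomial has 519 terms with alternating signs, exponents from 259 down to -259.
Step 2: Substitute t = -1. The i-th term has coefficient (-1)^i and exponent (m-i),
  so its value is (-1)^i * (-1)^(m-i) = (-1)^m = -1 for every i.
Step 3: All 519 terms equal -1, so Delta(-1) = 519 * (-1) = -519
Step 4: |Delta(-1)| = 519

519


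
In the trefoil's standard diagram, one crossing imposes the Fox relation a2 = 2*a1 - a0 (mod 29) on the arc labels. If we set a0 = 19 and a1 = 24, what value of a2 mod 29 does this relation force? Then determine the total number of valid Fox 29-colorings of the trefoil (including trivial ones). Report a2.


Step 1: Apply the given crossing relation 2*a1 - a0 - a2 = 0 (mod 29).
  a2 = 2*a1 - a0 mod 29
  a2 = 2*24 - 19 mod 29
  a2 = 48 - 19 mod 29
  a2 = 29 mod 29 = 0
Step 2: The trefoil has determinant 3.
  Number of Fox p-colorings (p prime) is p^2 if p = 3, else p.
  Since 29 does not divide 3, only trivial (constant) colorings exist.
  (So the trial a0 = 19, a1 = 24 with a0 != a1 does NOT extend to a valid coloring of the whole trefoil: the other two crossing relations require 3*(a1 - a0) = 0 (mod 29), which fails.)
  Total colorings = 29
Step 3: a2 = 0, total Fox 29-colorings = 29

0


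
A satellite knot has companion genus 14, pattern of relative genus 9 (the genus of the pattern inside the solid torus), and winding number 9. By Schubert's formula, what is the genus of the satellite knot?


Schubert: g(satellite) = g_rel(pattern) + |winding| * g(companion),
where g_rel(pattern) is the genus of the pattern relative to the solid torus.
= 9 + 9 * 14
= 9 + 126 = 135

135


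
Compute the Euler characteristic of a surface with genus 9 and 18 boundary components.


chi = 2 - 2g - b
= 2 - 2*9 - 18
= 2 - 18 - 18 = -34

-34


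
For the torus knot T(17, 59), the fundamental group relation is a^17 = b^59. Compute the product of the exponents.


The relation is a^17 = b^59.
Product of exponents = 17 * 59
= 1003

1003


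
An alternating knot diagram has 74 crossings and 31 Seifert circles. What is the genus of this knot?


For alternating knots, g = (c - s + 1)/2.
= (74 - 31 + 1)/2
= 44/2 = 22

22


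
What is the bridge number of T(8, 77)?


The bridge number of T(p,q) is min(p,q).
min(8, 77) = 8

8


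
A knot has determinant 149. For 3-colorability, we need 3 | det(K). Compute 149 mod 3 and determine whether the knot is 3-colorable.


Step 1: A knot is p-colorable if and only if p divides its determinant.
Step 2: Compute 149 mod 3.
149 = 49 * 3 + 2
Step 3: 149 mod 3 = 2
Step 4: The knot is 3-colorable: no

2


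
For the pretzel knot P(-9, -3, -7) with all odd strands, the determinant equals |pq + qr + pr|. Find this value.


Step 1: Compute pq + qr + pr.
pq = (-9)*(-3) = 27
qr = (-3)*(-7) = 21
pr = (-9)*(-7) = 63
pq + qr + pr = 27 + 21 + 63 = 111
Step 2: Take absolute value.
det(P(-9,-3,-7)) = |111| = 111

111


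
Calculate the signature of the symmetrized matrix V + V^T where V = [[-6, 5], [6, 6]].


Step 1: V + V^T = [[-12, 11], [11, 12]]
Step 2: trace = 0, det = -265
Step 3: Discriminant = 0^2 - 4*(-265) = 1060
Step 4: Eigenvalues: 16.2788, -16.2788
Step 5: Signature = (# positive eigenvalues) - (# negative eigenvalues) = 0

0


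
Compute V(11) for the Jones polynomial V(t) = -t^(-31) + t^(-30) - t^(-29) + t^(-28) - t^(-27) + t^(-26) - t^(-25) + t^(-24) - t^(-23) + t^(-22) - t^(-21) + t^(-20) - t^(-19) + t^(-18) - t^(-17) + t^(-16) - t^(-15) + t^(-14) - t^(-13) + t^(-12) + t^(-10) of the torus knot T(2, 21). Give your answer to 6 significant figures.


Substituting t = 11 into V(t) = -t^(-31) + t^(-30) - t^(-29) + t^(-28) - t^(-27) + t^(-26) - t^(-25) + t^(-24) - t^(-23) + t^(-22) - t^(-21) + t^(-20) - t^(-19) + t^(-18) - t^(-17) + t^(-16) - t^(-15) + t^(-14) - t^(-13) + t^(-12) + t^(-10):
  (-)t^(-31) = -5.20987e-33
  (+)t^(-30) = 5.73086e-32
  (-)t^(-29) = -6.30394e-31
  (+)t^(-28) = 6.93433e-30
  (-)t^(-27) = -7.62777e-29
  (+)t^(-26) = 8.39055e-28
  (-)t^(-25) = -9.2296e-27
  (+)t^(-24) = 1.01526e-25
  (-)t^(-23) = -1.11678e-24
  (+)t^(-22) = 1.22846e-23
  (-)t^(-21) = -1.35131e-22
  (+)t^(-20) = 1.48644e-21
  (-)t^(-19) = -1.63508e-20
  (+)t^(-18) = 1.79859e-19
  (-)t^(-17) = -1.97845e-18
  (+)t^(-16) = 2.17629e-17
  (-)t^(-15) = -2.39392e-16
  (+)t^(-14) = 2.63331e-15
  (-)t^(-13) = -2.89664e-14
  (+)t^(-12) = 3.18631e-13
  (+)t^(-10) = 3.85543e-11
Sum = (-5.20987e-33) + (5.73086e-32) + (-6.30394e-31) + (6.93433e-30) + (-7.62777e-29) + (8.39055e-28) + (-9.2296e-27) + (1.01526e-25) + (-1.11678e-24) + (1.22846e-23) + (-1.35131e-22) + (1.48644e-21) + (-1.63508e-20) + (1.79859e-19) + (-1.97845e-18) + (2.17629e-17) + (-2.39392e-16) + (2.63331e-15) + (-2.89664e-14) + (3.18631e-13) + (3.85543e-11)
= 3.884640719e-11
Rounded to 6 significant figures: 3.88464e-11

3.88464e-11


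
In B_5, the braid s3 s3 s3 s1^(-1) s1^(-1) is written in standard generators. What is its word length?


The word length counts the number of generators (including inverses).
Listing each generator: s3, s3, s3, s1^(-1), s1^(-1)
There are 5 generators in this braid word.

5


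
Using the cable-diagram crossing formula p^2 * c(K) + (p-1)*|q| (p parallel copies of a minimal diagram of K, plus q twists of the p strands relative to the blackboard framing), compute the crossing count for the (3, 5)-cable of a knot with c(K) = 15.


Step 1: Each of the c(K) crossings of the companion diagram becomes p*p = p^2 crossings among the p parallel strands, and each of the |q| twists s_1 s_2 ... s_(p-1) adds (p-1) crossings.
  Crossings = p^2 * c(K) + (p-1)*|q|
Step 2: = 3^2 * 15 + (3-1)*5
Step 3: = 9*15 + 2*5
Step 4: = 135 + 10 = 145

145


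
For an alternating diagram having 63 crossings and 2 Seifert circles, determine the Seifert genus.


For alternating knots, g = (c - s + 1)/2.
= (63 - 2 + 1)/2
= 62/2 = 31

31


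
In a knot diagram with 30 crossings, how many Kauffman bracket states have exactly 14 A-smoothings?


We choose which 14 of 30 crossings get A-smoothings.
C(30, 14) = 30! / (14! * 16!)
= 145422675

145422675


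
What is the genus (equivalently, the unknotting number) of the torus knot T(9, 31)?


For a torus knot T(p,q), both the unknotting number and genus equal (p-1)(q-1)/2.
= (9-1)(31-1)/2
= 8*30/2
= 240/2 = 120

120


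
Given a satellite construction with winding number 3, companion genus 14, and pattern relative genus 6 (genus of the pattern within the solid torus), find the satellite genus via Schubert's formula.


Schubert: g(satellite) = g_rel(pattern) + |winding| * g(companion),
where g_rel(pattern) is the genus of the pattern relative to the solid torus.
= 6 + 3 * 14
= 6 + 42 = 48

48


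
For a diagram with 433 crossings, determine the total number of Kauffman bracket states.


Each crossing contributes 2 choices (A-smoothing or B-smoothing).
Total states = 2^433 = 22181357552966518876627313473144669627491496603006532601363836644916970462445004984319795248833116624779129687691228574631793262592

22181357552966518876627313473144669627491496603006532601363836644916970462445004984319795248833116624779129687691228574631793262592


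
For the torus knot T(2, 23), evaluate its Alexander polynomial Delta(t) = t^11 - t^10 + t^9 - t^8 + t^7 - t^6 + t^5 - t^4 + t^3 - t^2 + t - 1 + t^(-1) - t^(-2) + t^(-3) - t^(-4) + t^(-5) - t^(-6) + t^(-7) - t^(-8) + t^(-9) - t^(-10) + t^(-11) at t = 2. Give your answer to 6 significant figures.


Substituting t = 2 into Delta(t) = t^11 - t^10 + t^9 - t^8 + t^7 - t^6 + t^5 - t^4 + t^3 - t^2 + t - 1 + t^(-1) - t^(-2) + t^(-3) - t^(-4) + t^(-5) - t^(-6) + t^(-7) - t^(-8) + t^(-9) - t^(-10) + t^(-11):
Term values: (2048) + (-1024) + (512) + (-256) + (128) + (-64) + (32) + (-16) + (8) + (-4) + (2) + (-1) + (0.5) + (-0.25) + (0.125) + (-0.0625) + (0.03125) + (-0.015625) + (0.0078125) + (-0.00390625) + (0.00195312) + (-0.000976562) + (0.000488281)
Sum = 1365.333496
Rounded to 6 significant figures: 1365.33

1365.33


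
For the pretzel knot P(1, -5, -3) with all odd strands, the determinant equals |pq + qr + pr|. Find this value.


Step 1: Compute pq + qr + pr.
pq = 1*(-5) = -5
qr = (-5)*(-3) = 15
pr = 1*(-3) = -3
pq + qr + pr = -5 + 15 + (-3) = 7
Step 2: Take absolute value.
det(P(1,-5,-3)) = |7| = 7

7


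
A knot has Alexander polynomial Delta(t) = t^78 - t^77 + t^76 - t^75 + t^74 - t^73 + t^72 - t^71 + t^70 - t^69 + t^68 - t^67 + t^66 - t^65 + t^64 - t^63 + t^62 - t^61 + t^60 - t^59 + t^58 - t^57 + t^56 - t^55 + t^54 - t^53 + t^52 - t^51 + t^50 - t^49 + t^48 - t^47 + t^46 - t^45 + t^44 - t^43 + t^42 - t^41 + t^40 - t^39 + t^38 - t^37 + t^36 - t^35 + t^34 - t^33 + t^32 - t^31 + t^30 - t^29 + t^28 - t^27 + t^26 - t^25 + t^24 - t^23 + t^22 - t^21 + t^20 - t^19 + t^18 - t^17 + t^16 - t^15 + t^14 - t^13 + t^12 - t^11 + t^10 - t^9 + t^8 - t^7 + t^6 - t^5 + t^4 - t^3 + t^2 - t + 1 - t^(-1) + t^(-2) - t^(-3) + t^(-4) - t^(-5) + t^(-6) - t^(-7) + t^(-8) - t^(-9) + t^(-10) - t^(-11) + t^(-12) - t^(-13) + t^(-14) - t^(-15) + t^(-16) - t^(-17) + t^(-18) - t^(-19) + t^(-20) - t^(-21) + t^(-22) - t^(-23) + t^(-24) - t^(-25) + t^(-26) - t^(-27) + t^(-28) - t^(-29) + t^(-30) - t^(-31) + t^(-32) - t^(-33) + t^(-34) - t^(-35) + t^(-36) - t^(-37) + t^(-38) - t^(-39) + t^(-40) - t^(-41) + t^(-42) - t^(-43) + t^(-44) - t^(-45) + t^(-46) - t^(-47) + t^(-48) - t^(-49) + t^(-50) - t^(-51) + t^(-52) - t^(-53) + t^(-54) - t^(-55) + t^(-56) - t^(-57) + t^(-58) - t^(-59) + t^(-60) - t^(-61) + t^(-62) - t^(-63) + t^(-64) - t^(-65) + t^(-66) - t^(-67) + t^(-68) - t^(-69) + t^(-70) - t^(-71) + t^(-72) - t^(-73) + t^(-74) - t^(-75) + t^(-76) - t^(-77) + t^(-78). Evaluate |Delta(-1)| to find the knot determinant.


Step 1: The polynomial has 157 terms with alternating signs, exponents from 78 down to -78.
Step 2: Substitute t = -1. The i-th term has coefficient (-1)^i and exponent (m-i),
  so its value is (-1)^i * (-1)^(m-i) = (-1)^m = 1 for every i.
Step 3: All 157 terms equal 1, so Delta(-1) = 157 * (1) = 157
Step 4: |Delta(-1)| = 157

157


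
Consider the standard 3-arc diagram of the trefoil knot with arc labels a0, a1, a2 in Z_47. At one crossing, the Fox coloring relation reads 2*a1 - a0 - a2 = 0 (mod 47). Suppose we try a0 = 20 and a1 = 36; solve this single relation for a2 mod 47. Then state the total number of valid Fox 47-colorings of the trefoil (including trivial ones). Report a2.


Step 1: Apply the given crossing relation 2*a1 - a0 - a2 = 0 (mod 47).
  a2 = 2*a1 - a0 mod 47
  a2 = 2*36 - 20 mod 47
  a2 = 72 - 20 mod 47
  a2 = 52 mod 47 = 5
Step 2: The trefoil has determinant 3.
  Number of Fox p-colorings (p prime) is p^2 if p = 3, else p.
  Since 47 does not divide 3, only trivial (constant) colorings exist.
  (So the trial a0 = 20, a1 = 36 with a0 != a1 does NOT extend to a valid coloring of the whole trefoil: the other two crossing relations require 3*(a1 - a0) = 0 (mod 47), which fails.)
  Total colorings = 47
Step 3: a2 = 5, total Fox 47-colorings = 47

5


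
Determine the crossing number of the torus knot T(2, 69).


For a torus knot T(p, q) with gcd(p,q)=1,
the crossing number is min(p*(q-1), q*(p-1)).
p*(q-1) = 2*68 = 136
q*(p-1) = 69*1 = 69
min(136, 69) = 69

69


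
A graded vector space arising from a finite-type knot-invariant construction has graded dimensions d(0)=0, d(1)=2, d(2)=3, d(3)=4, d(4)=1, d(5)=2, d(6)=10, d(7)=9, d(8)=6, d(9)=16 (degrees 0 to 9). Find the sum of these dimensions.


Total dimension = d(0) + d(1) + ... + d(9)
= 0 + 2 + 3 + 4 + 1 + 2 + 10 + 9 + 6 + 16
= 53

53


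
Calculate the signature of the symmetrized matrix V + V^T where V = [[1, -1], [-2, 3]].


Step 1: V + V^T = [[2, -3], [-3, 6]]
Step 2: trace = 8, det = 3
Step 3: Discriminant = 8^2 - 4*3 = 52
Step 4: Eigenvalues: 7.60555, 0.394449
Step 5: Signature = (# positive eigenvalues) - (# negative eigenvalues) = 2

2


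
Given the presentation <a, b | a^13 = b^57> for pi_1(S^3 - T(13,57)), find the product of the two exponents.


The relation is a^13 = b^57.
Product of exponents = 13 * 57
= 741

741


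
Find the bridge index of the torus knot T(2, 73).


The bridge number of T(p,q) is min(p,q).
min(2, 73) = 2

2


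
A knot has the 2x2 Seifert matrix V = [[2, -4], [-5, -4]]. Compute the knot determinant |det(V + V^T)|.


Step 1: Form V + V^T where V = [[2, -4], [-5, -4]]
  V^T = [[2, -5], [-4, -4]]
  V + V^T = [[4, -9], [-9, -8]]
Step 2: det(V + V^T) = 4*(-8) - (-9)*(-9)
  = -32 - 81 = -113
Step 3: Knot determinant = |det(V + V^T)| = |-113| = 113

113


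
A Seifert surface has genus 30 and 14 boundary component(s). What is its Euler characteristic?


chi = 2 - 2g - b
= 2 - 2*30 - 14
= 2 - 60 - 14 = -72

-72


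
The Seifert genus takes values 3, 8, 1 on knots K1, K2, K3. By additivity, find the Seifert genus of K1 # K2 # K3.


The Seifert genus is additive under connected sum.
Seifert genus(K1 # K2 # K3) = (3) + (8) + (1)
= 12

12


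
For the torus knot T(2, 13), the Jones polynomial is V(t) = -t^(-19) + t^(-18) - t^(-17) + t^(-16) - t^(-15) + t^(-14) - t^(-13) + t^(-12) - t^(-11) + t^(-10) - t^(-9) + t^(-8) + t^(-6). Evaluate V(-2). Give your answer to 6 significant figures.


Substituting t = -2 into V(t) = -t^(-19) + t^(-18) - t^(-17) + t^(-16) - t^(-15) + t^(-14) - t^(-13) + t^(-12) - t^(-11) + t^(-10) - t^(-9) + t^(-8) + t^(-6):
  (-)t^(-19) = 1.90735e-06
  (+)t^(-18) = 3.8147e-06
  (-)t^(-17) = 7.62939e-06
  (+)t^(-16) = 1.52588e-05
  (-)t^(-15) = 3.05176e-05
  (+)t^(-14) = 6.10352e-05
  (-)t^(-13) = 0.00012207
  (+)t^(-12) = 0.000244141
  (-)t^(-11) = 0.000488281
  (+)t^(-10) = 0.000976562
  (-)t^(-9) = 0.00195312
  (+)t^(-8) = 0.00390625
  (+)t^(-6) = 0.015625
Sum = (1.90735e-06) + (3.8147e-06) + (7.62939e-06) + (1.52588e-05) + (3.05176e-05) + (6.10352e-05) + (0.00012207) + (0.000244141) + (0.000488281) + (0.000976562) + (0.00195312) + (0.00390625) + (0.015625)
= 0.02343559265
Rounded to 6 significant figures: 0.0234356

0.0234356


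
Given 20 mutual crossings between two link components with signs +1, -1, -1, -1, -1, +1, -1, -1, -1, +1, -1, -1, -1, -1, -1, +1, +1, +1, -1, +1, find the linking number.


Step 1: Count positive crossings: 7
Step 2: Count negative crossings: 13
Step 3: Sum of signs = 7 - 13 = -6
Step 4: Linking number = sum/2 = -6/2 = -3

-3


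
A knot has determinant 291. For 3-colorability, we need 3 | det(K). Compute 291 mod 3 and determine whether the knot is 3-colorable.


Step 1: A knot is p-colorable if and only if p divides its determinant.
Step 2: Compute 291 mod 3.
291 = 97 * 3 + 0
Step 3: 291 mod 3 = 0
Step 4: The knot is 3-colorable: yes

0


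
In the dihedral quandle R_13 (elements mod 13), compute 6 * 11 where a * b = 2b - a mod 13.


6 * 11 = 2*11 - 6 mod 13
= 22 - 6 mod 13
= 16 mod 13 = 3

3


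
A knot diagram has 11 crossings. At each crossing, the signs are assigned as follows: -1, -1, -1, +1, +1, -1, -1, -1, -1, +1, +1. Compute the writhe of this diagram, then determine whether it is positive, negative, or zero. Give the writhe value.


Step 1: Count positive crossings (+1).
Positive crossings: 4
Step 2: Count negative crossings (-1).
Negative crossings: 7
Step 3: Writhe = (positive) - (negative)
w = 4 - 7 = -3
Step 4: |w| = 3, and w is negative

-3


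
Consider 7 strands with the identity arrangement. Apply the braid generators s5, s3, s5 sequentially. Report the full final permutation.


Starting with identity [1, 2, 3, 4, 5, 6, 7].
Apply generators in sequence:
  After s5: [1, 2, 3, 4, 6, 5, 7]
  After s3: [1, 2, 4, 3, 6, 5, 7]
  After s5: [1, 2, 4, 3, 5, 6, 7]
Final permutation: [1, 2, 4, 3, 5, 6, 7]

[1, 2, 4, 3, 5, 6, 7]


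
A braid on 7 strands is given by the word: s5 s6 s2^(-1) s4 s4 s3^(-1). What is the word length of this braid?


The word length counts the number of generators (including inverses).
Listing each generator: s5, s6, s2^(-1), s4, s4, s3^(-1)
There are 6 generators in this braid word.

6


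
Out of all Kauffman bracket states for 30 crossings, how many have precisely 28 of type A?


We choose which 28 of 30 crossings get A-smoothings.
C(30, 28) = 30! / (28! * 2!)
= 435

435


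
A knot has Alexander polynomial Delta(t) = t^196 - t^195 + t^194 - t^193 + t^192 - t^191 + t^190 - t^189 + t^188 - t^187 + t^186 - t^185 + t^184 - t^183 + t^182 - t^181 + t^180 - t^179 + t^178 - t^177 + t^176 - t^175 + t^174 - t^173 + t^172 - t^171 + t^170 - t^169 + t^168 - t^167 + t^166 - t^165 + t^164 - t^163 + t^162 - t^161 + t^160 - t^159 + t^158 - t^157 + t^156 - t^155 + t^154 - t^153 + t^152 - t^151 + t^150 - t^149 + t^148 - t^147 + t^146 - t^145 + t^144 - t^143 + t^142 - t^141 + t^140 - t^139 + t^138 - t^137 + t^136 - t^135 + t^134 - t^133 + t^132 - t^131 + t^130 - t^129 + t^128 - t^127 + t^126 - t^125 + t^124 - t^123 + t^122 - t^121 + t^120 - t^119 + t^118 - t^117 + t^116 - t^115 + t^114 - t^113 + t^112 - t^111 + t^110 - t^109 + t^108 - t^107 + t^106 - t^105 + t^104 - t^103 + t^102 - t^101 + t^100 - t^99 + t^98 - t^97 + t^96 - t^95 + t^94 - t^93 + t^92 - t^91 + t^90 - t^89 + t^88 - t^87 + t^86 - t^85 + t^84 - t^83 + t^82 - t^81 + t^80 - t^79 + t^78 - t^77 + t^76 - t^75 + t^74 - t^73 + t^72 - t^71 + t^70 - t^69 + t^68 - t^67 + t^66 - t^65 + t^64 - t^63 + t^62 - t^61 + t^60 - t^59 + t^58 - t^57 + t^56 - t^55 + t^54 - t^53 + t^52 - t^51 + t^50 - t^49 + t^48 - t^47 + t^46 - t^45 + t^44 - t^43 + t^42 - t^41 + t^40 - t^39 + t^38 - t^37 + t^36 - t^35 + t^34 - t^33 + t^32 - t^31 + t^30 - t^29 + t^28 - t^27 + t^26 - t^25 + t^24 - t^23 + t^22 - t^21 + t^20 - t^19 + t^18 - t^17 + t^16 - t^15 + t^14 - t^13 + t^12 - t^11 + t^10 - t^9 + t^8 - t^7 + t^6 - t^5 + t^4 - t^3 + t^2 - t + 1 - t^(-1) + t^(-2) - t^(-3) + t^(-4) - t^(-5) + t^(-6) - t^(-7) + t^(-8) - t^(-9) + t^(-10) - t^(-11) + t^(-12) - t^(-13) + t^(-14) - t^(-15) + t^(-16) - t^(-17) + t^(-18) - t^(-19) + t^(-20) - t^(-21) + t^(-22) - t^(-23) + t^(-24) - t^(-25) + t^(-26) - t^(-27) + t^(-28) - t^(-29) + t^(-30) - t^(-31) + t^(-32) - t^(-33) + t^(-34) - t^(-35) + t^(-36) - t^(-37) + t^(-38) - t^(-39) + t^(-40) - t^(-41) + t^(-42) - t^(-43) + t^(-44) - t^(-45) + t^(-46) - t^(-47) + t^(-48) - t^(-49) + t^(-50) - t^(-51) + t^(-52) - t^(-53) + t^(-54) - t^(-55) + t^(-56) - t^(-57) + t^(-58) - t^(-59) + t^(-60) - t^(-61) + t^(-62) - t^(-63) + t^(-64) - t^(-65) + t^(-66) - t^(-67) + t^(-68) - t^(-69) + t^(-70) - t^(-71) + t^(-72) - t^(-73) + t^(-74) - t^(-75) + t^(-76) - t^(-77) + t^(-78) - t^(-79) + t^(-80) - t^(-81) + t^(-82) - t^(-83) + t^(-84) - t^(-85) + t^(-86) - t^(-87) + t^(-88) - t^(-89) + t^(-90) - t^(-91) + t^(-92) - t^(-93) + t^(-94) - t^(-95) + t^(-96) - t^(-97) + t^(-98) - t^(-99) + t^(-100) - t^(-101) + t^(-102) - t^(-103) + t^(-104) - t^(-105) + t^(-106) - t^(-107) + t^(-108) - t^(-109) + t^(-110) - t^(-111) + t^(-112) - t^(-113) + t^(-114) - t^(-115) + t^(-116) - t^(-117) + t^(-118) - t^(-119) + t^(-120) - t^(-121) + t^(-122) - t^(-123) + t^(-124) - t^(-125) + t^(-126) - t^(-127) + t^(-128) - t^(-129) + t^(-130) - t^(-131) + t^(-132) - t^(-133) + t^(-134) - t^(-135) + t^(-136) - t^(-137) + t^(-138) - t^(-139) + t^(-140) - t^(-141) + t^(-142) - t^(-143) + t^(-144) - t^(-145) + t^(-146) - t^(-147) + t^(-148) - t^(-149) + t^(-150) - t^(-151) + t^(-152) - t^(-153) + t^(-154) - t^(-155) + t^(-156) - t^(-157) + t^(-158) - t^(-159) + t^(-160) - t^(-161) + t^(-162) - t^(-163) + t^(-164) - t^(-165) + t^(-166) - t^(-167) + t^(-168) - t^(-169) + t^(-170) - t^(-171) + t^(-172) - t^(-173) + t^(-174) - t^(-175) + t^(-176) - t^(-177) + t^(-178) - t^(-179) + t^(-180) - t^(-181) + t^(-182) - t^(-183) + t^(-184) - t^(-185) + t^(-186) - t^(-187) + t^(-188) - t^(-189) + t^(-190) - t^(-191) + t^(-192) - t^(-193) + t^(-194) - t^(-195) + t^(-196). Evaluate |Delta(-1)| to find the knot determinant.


Step 1: The polynomial has 393 terms with alternating signs, exponents from 196 down to -196.
Step 2: Substitute t = -1. The i-th term has coefficient (-1)^i and exponent (m-i),
  so its value is (-1)^i * (-1)^(m-i) = (-1)^m = 1 for every i.
Step 3: All 393 terms equal 1, so Delta(-1) = 393 * (1) = 393
Step 4: |Delta(-1)| = 393

393
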